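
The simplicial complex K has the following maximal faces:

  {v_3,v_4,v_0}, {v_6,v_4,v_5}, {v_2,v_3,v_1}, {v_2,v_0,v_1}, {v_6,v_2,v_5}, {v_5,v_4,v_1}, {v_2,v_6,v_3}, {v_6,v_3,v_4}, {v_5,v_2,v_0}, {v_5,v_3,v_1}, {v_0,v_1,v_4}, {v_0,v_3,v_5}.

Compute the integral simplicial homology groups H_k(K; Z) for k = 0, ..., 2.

H_0 ≅ Z,  H_1 ≅ Z/2,  H_2 = 0.

Fix the vertex order v_0 < v_1 < v_2 < v_3 < v_4 < v_5 < v_6 and write every simplex with vertices in increasing order. Then dim K = 2 and the simplices of K are:

  0-simplices (7): [v_0], [v_1], [v_2], [v_3], [v_4], [v_5], [v_6]
  1-simplices (18): (18 of them)
  2-simplices (12): (12 of them)

giving chain groups C_0 ≅ Z^7, C_1 ≅ Z^18, C_2 ≅ Z^12.

The boundary map ∂_1: C_1 → C_0 is given by ∂[p,q] = [q] − [p]. For instance
  ∂[v_2,v_5] = [v_5] − [v_2].
The 7×18 boundary matrix has rank 6 and Smith normal form diag(1,1,1,1,1,1).

∂_2: C_2 → C_1 sends each 2-simplex [p,q,r] to [q,r] − [p,r] + [p,q]. For instance
  ∂[v_3,v_4,v_6] = [v_4,v_6] − [v_3,v_6] + [v_3,v_4],
  ∂[v_0,v_1,v_2] = [v_1,v_2] − [v_0,v_2] + [v_0,v_1].
The resulting 18×12 matrix has rank 12, and its Smith normal form has invariant factors (1,1,1,1,1,1,1,1,1,1,1,2).

From H_k ≅ ker(∂_k) / im(∂_{k+1}) we obtain:

  H_0: rank C_0 − rank ∂_1 = 7 − 6 = 1, and the invariant factors of ∂_1 are all 1, so H_0 = Z.
  H_1: rank ker ∂_1 − rank ∂_2 = (18 − 6) − 12 = 0, and ∂_2 has invariant factor 2 > 1, so H_1 = Z/2.
  H_2: rank ker ∂_2 − rank ∂_3 = (12 − 12) − 0 = 0, and there is no ∂_3, so H_2 = 0.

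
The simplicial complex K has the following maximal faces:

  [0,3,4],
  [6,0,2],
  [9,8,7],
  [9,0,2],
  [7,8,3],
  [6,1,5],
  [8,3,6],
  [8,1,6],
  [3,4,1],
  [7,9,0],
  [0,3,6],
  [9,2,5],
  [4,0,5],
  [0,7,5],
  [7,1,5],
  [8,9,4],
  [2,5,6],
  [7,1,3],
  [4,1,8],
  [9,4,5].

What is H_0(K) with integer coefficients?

Fix the vertex order 0 < 1 < 2 < 3 < 4 < 5 < 6 < 7 < 8 < 9 and write every simplex with vertices in increasing order. Then dim K = 2 and the simplices of K are:

  0-simplices (10): [0], [1], [2], [3], [4], [5], [6], [7], [8], [9]
  1-simplices (30): (30 of them)
  2-simplices (20): (20 of them)

giving chain groups C_0 ≅ Z^10, C_1 ≅ Z^30, C_2 ≅ Z^20.

Boundary ∂_1: C_1 → C_0 maps an edge to its endpoints' difference, ∂[p,q] = q − p. For instance
  ∂[0,5] = [5] − [0].
The 10×30 boundary matrix has rank 9 and Smith normal form diag(1,1,1,1,1,1,1,1,1).

The boundary map ∂_2: C_2 → C_1 acts by ∂[p,q,r] = [q,r] − [p,r] + [p,q]. For instance
  ∂[0,3,6] = [3,6] − [0,6] + [0,3],
  ∂[1,5,6] = [5,6] − [1,6] + [1,5].
This gives a 30×20 integer matrix of rank 20; reducing to Smith normal form yields diagonal entries (1,1,1,1,1,1,1,1,1,1,1,1,1,1,1,1,1,1,1,2).

Computing H_k = (kernel of ∂_k) / (image of ∂_{k+1}):

  H_0: rank C_0 − rank ∂_1 = 10 − 9 = 1, and the invariant factors of ∂_1 are all 1, so H_0 ≅ Z.

H_0 = Z.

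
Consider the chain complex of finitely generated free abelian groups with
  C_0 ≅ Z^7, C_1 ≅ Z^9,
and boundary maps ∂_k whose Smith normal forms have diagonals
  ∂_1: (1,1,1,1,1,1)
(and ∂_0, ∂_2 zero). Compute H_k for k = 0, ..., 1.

H_0: b_0 = 7 − 0 − 6 = 1; torsion from ∂_1 factors > 1: none. So H_0 ≅ Z.
H_1: b_1 = 9 − 6 − 0 = 3; torsion from ∂_2 factors > 1: none. So H_1 ≅ Z^3.

H_0 ≅ Z,  H_1 ≅ Z^3.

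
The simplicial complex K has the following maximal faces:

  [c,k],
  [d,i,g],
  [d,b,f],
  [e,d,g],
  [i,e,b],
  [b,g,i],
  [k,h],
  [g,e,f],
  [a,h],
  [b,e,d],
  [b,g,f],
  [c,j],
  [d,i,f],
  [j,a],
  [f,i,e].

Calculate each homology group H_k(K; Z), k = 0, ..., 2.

We work with the vertex ordering a < b < c < d < e < f < g < h < i < j < k. The simplices of K, each written with vertices in increasing order, are:

  0-simplices (11): a, b, c, d, e, f, g, h, i, j, k
  1-simplices (20): ah, aj, bd, be, bf, bg, bi, cj, ck, de, df, dg, di, ef, eg, ei, fg, fi, gi, hk
  2-simplices (10): bde, bdf, bei, bfg, bgi, deg, dfi, dgi, efg, efi

so the chain groups are C_0 ≅ Z^11, C_1 ≅ Z^20, C_2 ≅ Z^10.

Boundary ∂_1: C_1 → C_0 maps an edge to its endpoints' difference, ∂[p,q] = q − p. For instance
  ∂ck = k − c.
As a 11×20 matrix over Z this has rank 9, with invariant factors (1,1,1,1,1,1,1,1,1).

∂_2: C_2 → C_1 sends each 2-simplex [p,q,r] to [q,r] − [p,r] + [p,q]. For instance
  ∂bgi = gi − bi + bg,
  ∂dfi = fi − di + df.
As a 20×10 matrix over Z this has rank 10, with invariant factors (1,1,1,1,1,1,1,1,1,2).

Computing H_k = (kernel of ∂_k) / (image of ∂_{k+1}):

  H_0: rank C_0 − rank ∂_1 = 11 − 9 = 2, and the invariant factors of ∂_1 are all 1, so H_0 = Z^2.
  H_1: rank ker ∂_1 − rank ∂_2 = (20 − 9) − 10 = 1, and ∂_2 has invariant factor 2 > 1, so H_1 = Z ⊕ Z/2.
  H_2: rank ker ∂_2 − rank ∂_3 = (10 − 10) − 0 = 0, and there is no ∂_3, so H_2 = 0.

H_0 ≅ Z^2,  H_1 ≅ Z ⊕ Z/2,  H_2 = 0.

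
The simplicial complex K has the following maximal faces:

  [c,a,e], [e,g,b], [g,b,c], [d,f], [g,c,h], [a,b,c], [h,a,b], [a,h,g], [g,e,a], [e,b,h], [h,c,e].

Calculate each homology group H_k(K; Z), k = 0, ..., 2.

Fix the vertex order a < b < c < d < e < f < g < h and write every simplex with vertices in increasing order. Then dim K = 2 and the simplices of K are:

  0-simplices (8): a, b, c, d, e, f, g, h
  1-simplices (16): ab, ac, ae, ag, ah, bc, be, bg, bh, ce, cg, ch, df, eg, eh, gh
  2-simplices (10): abc, abh, ace, aeg, agh, bcg, beg, beh, ceh, cgh

Hence C_0 ≅ Z^8, C_1 ≅ Z^16, C_2 ≅ Z^10.

∂_1: C_1 → C_0 sends each edge [p,q] (with p < q) to q − p. For instance
  ∂be = e − b.
As a 8×16 matrix over Z this has rank 6, with invariant factors (1,1,1,1,1,1).

Boundary ∂_2: C_2 → C_1 maps a triangle to the signed sum of its edges. For instance
  ∂cgh = gh − ch + cg,
  ∂ceh = eh − ch + ce.
The 16×10 boundary matrix has rank 10 and Smith normal form diag(1,1,1,1,1,1,1,1,1,2).

Computing H_k = (kernel of ∂_k) / (image of ∂_{k+1}):

  H_0: rank C_0 − rank ∂_1 = 8 − 6 = 2, and the invariant factors of ∂_1 are all 1, so H_0 ≅ Z^2.
  H_1: rank ker ∂_1 − rank ∂_2 = (16 − 6) − 10 = 0, and ∂_2 has invariant factor 2 > 1, so H_1 ≅ Z_2.
  H_2: rank ker ∂_2 − rank ∂_3 = (10 − 10) − 0 = 0, and there is no ∂_3, so H_2 ≅ 0.

H_0 = Z^2,  H_1 = Z_2,  H_2 = 0.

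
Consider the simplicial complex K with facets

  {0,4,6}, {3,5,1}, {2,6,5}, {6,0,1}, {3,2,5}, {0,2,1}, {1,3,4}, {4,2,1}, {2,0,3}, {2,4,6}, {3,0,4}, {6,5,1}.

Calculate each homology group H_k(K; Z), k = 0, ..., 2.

K has 7 vertices, 18 edges, 12 triangles.
rank ∂_0 = 0, rank ∂_1 = 6 ⇒ b_0 = 7 − 0 − 6 = 1; all invariant factors of ∂_1 are 1 so no torsion. So H_0 = Z.
rank ∂_1 = 6, rank ∂_2 = 12 ⇒ b_1 = 18 − 6 − 12 = 0; ∂_2 has invariant factor(s) [2] giving torsion. So H_1 = Z/2Z.
rank ∂_2 = 12, rank ∂_3 = 0 ⇒ b_2 = 12 − 12 − 0 = 0. So H_2 = 0.

H_0 = Z,  H_1 = Z/2Z,  H_2 = 0.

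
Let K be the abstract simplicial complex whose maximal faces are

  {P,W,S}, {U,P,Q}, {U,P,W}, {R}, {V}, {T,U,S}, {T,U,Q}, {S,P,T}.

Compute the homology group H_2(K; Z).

H_2 ≅ 0.

Take the total order P < Q < R < S < T < U < V < W on the vertex set. Then K (dimension 2) consists of the simplices:

  0-simplices (8): P, Q, R, S, T, U, V, W
  1-simplices (12): PQ, PS, PT, PU, PW, QT, QU, ST, SU, SW, TU, UW
  2-simplices (6): PQU, PST, PSW, PUW, QTU, STU

giving chain groups C_0 ≅ Z^8, C_1 ≅ Z^12, C_2 ≅ Z^6.

∂_1: C_1 → C_0 is given by ∂[p,q] = [q] − [p].
The resulting 8×12 matrix has rank 5, and its Smith normal form has invariant factors (1,1,1,1,1).

Boundary ∂_2: C_2 → C_1 maps a triangle to the signed sum of its edges. For instance
  ∂PST = ST − PT + PS,
  ∂PUW = UW − PW + PU.
The 12×6 boundary matrix has rank 6 and Smith normal form diag(1,1,1,1,1,1).

Now H_k = ker ∂_k / im ∂_{k+1}, so:

  H_2: rank ker ∂_2 − rank ∂_3 = (6 − 6) − 0 = 0, and there is no ∂_3, so H_2 = 0.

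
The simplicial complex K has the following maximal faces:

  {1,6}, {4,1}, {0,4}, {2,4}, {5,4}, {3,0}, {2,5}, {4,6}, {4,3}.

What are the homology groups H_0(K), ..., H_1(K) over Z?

We work with the vertex ordering 0 < 1 < 2 < 3 < 4 < 5 < 6. The simplices of K, each written with vertices in increasing order, are:

  0-simplices (7): [0], [1], [2], [3], [4], [5], [6]
  1-simplices (9): [0,3], [0,4], [1,4], [1,6], [2,4], [2,5], [3,4], [4,5], [4,6]

Hence C_0 ≅ Z^7, C_1 ≅ Z^9.

Boundary ∂_1: C_1 → C_0 is given by ∂[p,q] = [q] − [p]. For instance
  ∂[3,4] = [4] − [3].
As a 7×9 matrix over Z this has rank 6, with invariant factors (1,1,1,1,1,1).

Reading off H_k = ker ∂_k / im ∂_{k+1}:

  H_0: rank C_0 − rank ∂_1 = 7 − 6 = 1, and the invariant factors of ∂_1 are all 1, so H_0 = Z.
  H_1: rank ker ∂_1 − rank ∂_2 = (9 − 6) − 0 = 3, and there is no ∂_2, so H_1 = Z^3.

H_0 ≅ Z,  H_1 ≅ Z^3.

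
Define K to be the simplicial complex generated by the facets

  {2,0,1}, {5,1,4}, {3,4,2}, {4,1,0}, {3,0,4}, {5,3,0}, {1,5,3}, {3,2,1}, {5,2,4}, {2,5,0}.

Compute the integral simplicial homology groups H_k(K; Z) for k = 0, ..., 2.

H_0 ≅ Z,  H_1 ≅ Z/2,  H_2 = 0.

Take the total order 0 < 1 < 2 < 3 < 4 < 5 on the vertex set. Then K (dimension 2) consists of the simplices:

  0-simplices (6): [0], [1], [2], [3], [4], [5]
  1-simplices (15): [0,1], [0,2], [0,3], [0,4], [0,5], [1,2], [1,3], [1,4], [1,5], [2,3], [2,4], [2,5], [3,4], [3,5], [4,5]
  2-simplices (10): [0,1,2], [0,1,4], [0,2,5], [0,3,4], [0,3,5], [1,2,3], [1,3,5], [1,4,5], [2,3,4], [2,4,5]

so the chain groups are C_0 ≅ Z^6, C_1 ≅ Z^15, C_2 ≅ Z^10.

Boundary ∂_1: C_1 → C_0 maps an edge to its endpoints' difference, ∂[p,q] = q − p. For instance
  ∂[1,4] = [4] − [1].
As a 6×15 matrix over Z this has rank 5, with invariant factors (1,1,1,1,1).

Boundary ∂_2: C_2 → C_1 maps a triangle to the signed sum of its edges. For instance
  ∂[1,2,3] = [2,3] − [1,3] + [1,2],
  ∂[0,3,4] = [3,4] − [0,4] + [0,3].
As a 15×10 matrix over Z this has rank 10, with invariant factors (1,1,1,1,1,1,1,1,1,2).

Computing H_k = (kernel of ∂_k) / (image of ∂_{k+1}):

  H_0: rank C_0 − rank ∂_1 = 6 − 5 = 1, and the invariant factors of ∂_1 are all 1, so H_0 ≅ Z.
  H_1: rank ker ∂_1 − rank ∂_2 = (15 − 5) − 10 = 0, and ∂_2 has invariant factor 2 > 1, so H_1 ≅ Z/2.
  H_2: rank ker ∂_2 − rank ∂_3 = (10 − 10) − 0 = 0, and there is no ∂_3, so H_2 ≅ 0.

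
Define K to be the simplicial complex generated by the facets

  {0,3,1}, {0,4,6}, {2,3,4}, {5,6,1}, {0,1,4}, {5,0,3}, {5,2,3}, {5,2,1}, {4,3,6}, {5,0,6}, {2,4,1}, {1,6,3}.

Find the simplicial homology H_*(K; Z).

Order the vertices as 0 < 1 < 2 < 3 < 4 < 5 < 6. Listing each simplex with vertices in this order, K has dimension 2 with simplices:

  0-simplices (7): [0], [1], [2], [3], [4], [5], [6]
  1-simplices (18): [0,1], [0,3], [0,4], [0,5], [0,6], [1,2], [1,3], [1,4], [1,5], [1,6], [2,3], [2,4], [2,5], [3,4], [3,5], [3,6], [4,6], [5,6]
  2-simplices (12): [0,1,3], [0,1,4], [0,3,5], [0,4,6], [0,5,6], [1,2,4], [1,2,5], [1,3,6], [1,5,6], [2,3,4], [2,3,5], [3,4,6]

Hence C_0 ≅ Z^7, C_1 ≅ Z^18, C_2 ≅ Z^12.

Boundary ∂_1: C_1 → C_0 sends each edge [p,q] (with p < q) to q − p.
This gives a 7×18 integer matrix of rank 6; reducing to Smith normal form yields diagonal entries (1,1,1,1,1,1).

Boundary ∂_2: C_2 → C_1 maps a triangle to the signed sum of its edges. For instance
  ∂[2,3,5] = [3,5] − [2,5] + [2,3],
  ∂[1,3,6] = [3,6] − [1,6] + [1,3].
The resulting 18×12 matrix has rank 12, and its Smith normal form has invariant factors (1,1,1,1,1,1,1,1,1,1,1,2).

From H_k ≅ ker(∂_k) / im(∂_{k+1}) we obtain:

  H_0: rank C_0 − rank ∂_1 = 7 − 6 = 1, and the invariant factors of ∂_1 are all 1, so H_0 = Z.
  H_1: rank ker ∂_1 − rank ∂_2 = (18 − 6) − 12 = 0, and ∂_2 has invariant factor 2 > 1, so H_1 = Z/2.
  H_2: rank ker ∂_2 − rank ∂_3 = (12 − 12) − 0 = 0, and there is no ∂_3, so H_2 = 0.

As a check, the Euler characteristic is 7 − 18 + 12 = 1, which agrees with 1 − 0 + 0 = 1.
(K is a triangulation of the real projective plane RP^2.)

H_0 = Z,  H_1 = Z/2,  H_2 = 0.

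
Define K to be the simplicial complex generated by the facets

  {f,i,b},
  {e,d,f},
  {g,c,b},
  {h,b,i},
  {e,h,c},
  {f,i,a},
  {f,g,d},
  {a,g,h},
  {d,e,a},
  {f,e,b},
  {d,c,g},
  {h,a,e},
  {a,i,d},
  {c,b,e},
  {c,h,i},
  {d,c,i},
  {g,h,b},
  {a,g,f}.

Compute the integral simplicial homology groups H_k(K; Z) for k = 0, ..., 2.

H_0 = Z,  H_1 = Z ⊕ Z/2,  H_2 = 0.

Fix the vertex order a < b < c < d < e < f < g < h < i and write every simplex with vertices in increasing order. Then dim K = 2 and the simplices of K are:

  0-simplices (9): a, b, c, d, e, f, g, h, i
  1-simplices (27): ad, ae, af, ag, ah, ai, bc, be, bf, bg, bh, bi, cd, ce, cg, ch, ci, de, df, dg, di, ef, eh, fg, fi, gh, hi
  2-simplices (18): ade, adi, aeh, afg, afi, agh, bce, bcg, bef, bfi, bgh, bhi, cdg, cdi, ceh, chi, def, dfg

so the chain groups are C_0 ≅ Z^9, C_1 ≅ Z^27, C_2 ≅ Z^18.

∂_1: C_1 → C_0 is given by ∂[p,q] = [q] − [p].
As a 9×27 matrix over Z this has rank 8, with invariant factors (1,1,1,1,1,1,1,1).

Boundary ∂_2: C_2 → C_1 acts by ∂[p,q,r] = [q,r] − [p,r] + [p,q]. For instance
  ∂cdg = dg − cg + cd,
  ∂ade = de − ae + ad.
This gives a 27×18 integer matrix of rank 18; reducing to Smith normal form yields diagonal entries (1,1,1,1,1,1,1,1,1,1,1,1,1,1,1,1,1,2).

Now H_k = ker ∂_k / im ∂_{k+1}, so:

  H_0: rank C_0 − rank ∂_1 = 9 − 8 = 1, and the invariant factors of ∂_1 are all 1, so H_0 = Z.
  H_1: rank ker ∂_1 − rank ∂_2 = (27 − 8) − 18 = 1, and ∂_2 has invariant factor 2 > 1, so H_1 = Z ⊕ Z/2.
  H_2: rank ker ∂_2 − rank ∂_3 = (18 − 18) − 0 = 0, and there is no ∂_3, so H_2 = 0.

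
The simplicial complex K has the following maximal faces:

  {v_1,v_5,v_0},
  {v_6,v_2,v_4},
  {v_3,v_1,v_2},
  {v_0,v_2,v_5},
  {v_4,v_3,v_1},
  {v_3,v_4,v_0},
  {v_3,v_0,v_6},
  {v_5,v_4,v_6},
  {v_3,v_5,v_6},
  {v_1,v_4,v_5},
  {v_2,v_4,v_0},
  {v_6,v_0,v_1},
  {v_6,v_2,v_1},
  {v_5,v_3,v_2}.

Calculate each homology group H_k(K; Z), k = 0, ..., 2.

Order the vertices as v_0 < v_1 < v_2 < v_3 < v_4 < v_5 < v_6. Listing each simplex with vertices in this order, K has dimension 2 with simplices:

  0-simplices (7): [v_0], [v_1], [v_2], [v_3], [v_4], [v_5], [v_6]
  1-simplices (21): (21 of them)
  2-simplices (14): (14 of them)

so the chain groups are C_0 ≅ Z^7, C_1 ≅ Z^21, C_2 ≅ Z^14.

The boundary map ∂_1: C_1 → C_0 maps an edge to its endpoints' difference, ∂[p,q] = q − p. For instance
  ∂[v_3,v_5] = [v_5] − [v_3].
The 7×21 boundary matrix has rank 6 and Smith normal form diag(1,1,1,1,1,1).

The boundary map ∂_2: C_2 → C_1 maps a triangle to the signed sum of its edges. For instance
  ∂[v_2,v_3,v_5] = [v_3,v_5] − [v_2,v_5] + [v_2,v_3],
  ∂[v_1,v_3,v_4] = [v_3,v_4] − [v_1,v_4] + [v_1,v_3].
The 21×14 boundary matrix has rank 13 and Smith normal form diag(1,1,1,1,1,1,1,1,1,1,1,1,1).

Now H_k = ker ∂_k / im ∂_{k+1}, so:

  H_0: rank C_0 − rank ∂_1 = 7 − 6 = 1, and the invariant factors of ∂_1 are all 1, so H_0 = Z.
  H_1: rank ker ∂_1 − rank ∂_2 = (21 − 6) − 13 = 2, and the invariant factors of ∂_2 are all 1, so H_1 = Z^2.
  H_2: rank ker ∂_2 − rank ∂_3 = (14 − 13) − 0 = 1, and there is no ∂_3, so H_2 = Z.

H_0 = Z,  H_1 = Z^2,  H_2 = Z.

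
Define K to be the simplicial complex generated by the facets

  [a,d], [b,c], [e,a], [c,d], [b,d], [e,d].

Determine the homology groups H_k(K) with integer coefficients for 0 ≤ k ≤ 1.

H_0 = Z,  H_1 = Z^2.

Order the vertices as a < b < c < d < e. Listing each simplex with vertices in this order, K has dimension 1 with simplices:

  0-simplices (5): a, b, c, d, e
  1-simplices (6): ad, ae, bc, bd, cd, de

giving chain groups C_0 ≅ Z^5, C_1 ≅ Z^6.

The boundary map ∂_1: C_1 → C_0 is given by ∂[p,q] = [q] − [p]. For instance
  ∂ad = d − a.
This gives a 5×6 integer matrix of rank 4; reducing to Smith normal form yields diagonal entries (1,1,1,1).

Now H_k = ker ∂_k / im ∂_{k+1}, so:

  H_0: rank C_0 − rank ∂_1 = 5 − 4 = 1, and the invariant factors of ∂_1 are all 1, so H_0 = Z.
  H_1: rank ker ∂_1 − rank ∂_2 = (6 − 4) − 0 = 2, and there is no ∂_2, so H_1 = Z^2.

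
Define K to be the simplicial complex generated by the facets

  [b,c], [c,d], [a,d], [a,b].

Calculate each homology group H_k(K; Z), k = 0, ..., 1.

Order the vertices as a < b < c < d. Listing each simplex with vertices in this order, K has dimension 1 with simplices:

  0-simplices (4): a, b, c, d
  1-simplices (4): ab, ad, bc, cd

giving chain groups C_0 ≅ Z^4, C_1 ≅ Z^4.

Boundary ∂_1: C_1 → C_0 maps an edge to its endpoints' difference, ∂[p,q] = q − p. For instance
  ∂cd = d − c.
The 4×4 boundary matrix has rank 3 and Smith normal form diag(1,1,1).

From H_k ≅ ker(∂_k) / im(∂_{k+1}) we obtain:

  H_0: rank C_0 − rank ∂_1 = 4 − 3 = 1, and the invariant factors of ∂_1 are all 1, so H_0 ≅ Z.
  H_1: rank ker ∂_1 − rank ∂_2 = (4 − 3) − 0 = 1, and there is no ∂_2, so H_1 ≅ Z.

As a check, the Euler characteristic is 4 − 4 = 0, which agrees with 1 − 1 = 0.
(K is a triangulation of the circle S^1.)

H_0 ≅ Z,  H_1 ≅ Z.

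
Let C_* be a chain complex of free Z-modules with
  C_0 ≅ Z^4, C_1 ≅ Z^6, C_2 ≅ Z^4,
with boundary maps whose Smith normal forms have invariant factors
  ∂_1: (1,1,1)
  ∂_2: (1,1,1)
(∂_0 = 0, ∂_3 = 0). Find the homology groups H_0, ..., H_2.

H_0: b_0 = 4 − 0 − 3 = 1; torsion from ∂_1 factors > 1: none. So H_0 ≅ Z.
H_1: b_1 = 6 − 3 − 3 = 0; torsion from ∂_2 factors > 1: none. So H_1 ≅ 0.
H_2: b_2 = 4 − 3 − 0 = 1; torsion from ∂_3 factors > 1: none. So H_2 ≅ Z.

H_0 ≅ Z,  H_1 = 0,  H_2 ≅ Z.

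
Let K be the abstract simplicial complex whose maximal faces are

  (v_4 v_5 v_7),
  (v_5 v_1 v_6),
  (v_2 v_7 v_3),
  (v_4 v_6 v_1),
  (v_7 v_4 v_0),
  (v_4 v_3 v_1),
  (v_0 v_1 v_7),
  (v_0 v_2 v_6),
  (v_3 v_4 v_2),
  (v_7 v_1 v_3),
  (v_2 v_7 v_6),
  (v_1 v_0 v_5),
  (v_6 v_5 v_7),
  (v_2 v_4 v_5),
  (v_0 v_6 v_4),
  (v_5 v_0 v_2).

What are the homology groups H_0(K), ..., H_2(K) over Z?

Fix the vertex order v_0 < v_1 < v_2 < v_3 < v_4 < v_5 < v_6 < v_7 and write every simplex with vertices in increasing order. Then dim K = 2 and the simplices of K are:

  0-simplices (8): [v_0], [v_1], [v_2], [v_3], [v_4], [v_5], [v_6], [v_7]
  1-simplices (24): (24 of them)
  2-simplices (16): (16 of them)

so the chain groups are C_0 ≅ Z^8, C_1 ≅ Z^24, C_2 ≅ Z^16.

∂_1: C_1 → C_0 maps an edge to its endpoints' difference, ∂[p,q] = q − p. For instance
  ∂[v_3,v_7] = [v_7] − [v_3].
The resulting 8×24 matrix has rank 7, and its Smith normal form has invariant factors (1,1,1,1,1,1,1).

Boundary ∂_2: C_2 → C_1 acts by ∂[p,q,r] = [q,r] − [p,r] + [p,q]. For instance
  ∂[v_4,v_5,v_7] = [v_5,v_7] − [v_4,v_7] + [v_4,v_5],
  ∂[v_0,v_1,v_7] = [v_1,v_7] − [v_0,v_7] + [v_0,v_1].
As a 24×16 matrix over Z this has rank 15, with invariant factors (1,1,1,1,1,1,1,1,1,1,1,1,1,1,1).

Now H_k = ker ∂_k / im ∂_{k+1}, so:

  H_0: rank C_0 − rank ∂_1 = 8 − 7 = 1, and the invariant factors of ∂_1 are all 1, so H_0 ≅ Z.
  H_1: rank ker ∂_1 − rank ∂_2 = (24 − 7) − 15 = 2, and the invariant factors of ∂_2 are all 1, so H_1 ≅ Z^2.
  H_2: rank ker ∂_2 − rank ∂_3 = (16 − 15) − 0 = 1, and there is no ∂_3, so H_2 ≅ Z.

H_0 ≅ Z,  H_1 ≅ Z^2,  H_2 ≅ Z.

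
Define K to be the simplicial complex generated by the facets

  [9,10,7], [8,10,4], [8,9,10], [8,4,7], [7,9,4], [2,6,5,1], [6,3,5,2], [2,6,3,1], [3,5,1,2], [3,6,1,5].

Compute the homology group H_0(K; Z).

H_0 ≅ Z^2.

Order the vertices as 1 < 2 < 3 < 4 < 5 < 6 < 7 < 8 < 9 < 10. Listing each simplex with vertices in this order, K has dimension 3 with simplices:

  0-simplices (10): [1], [2], [3], [4], [5], [6], [7], [8], [9], [10]
  1-simplices (20): [1,2], [1,3], [1,5], [1,6], [2,3], [2,5], [2,6], [3,5], [3,6], [4,7], [4,8], [4,9], [4,10], [5,6], [7,8], [7,9], [7,10], [8,9], [8,10], [9,10]
  2-simplices (15): [1,2,3], [1,2,5], [1,2,6], [1,3,5], [1,3,6], [1,5,6], [2,3,5], [2,3,6], [2,5,6], [3,5,6], [4,7,8], [4,7,9], [4,8,10], [7,9,10], [8,9,10]
  3-simplices (5): [1,2,3,5], [1,2,3,6], [1,2,5,6], [1,3,5,6], [2,3,5,6]

giving chain groups C_0 ≅ Z^10, C_1 ≅ Z^20, C_2 ≅ Z^15, C_3 ≅ Z^5.

∂_1: C_1 → C_0 sends each edge [p,q] (with p < q) to q − p.
The resulting 10×20 matrix has rank 8, and its Smith normal form has invariant factors (1,1,1,1,1,1,1,1).

∂_2: C_2 → C_1 sends each 2-simplex [p,q,r] to [q,r] − [p,r] + [p,q]. For instance
  ∂[1,2,3] = [2,3] − [1,3] + [1,2],
  ∂[1,2,6] = [2,6] − [1,6] + [1,2].
The resulting 20×15 matrix has rank 11, and its Smith normal form has invariant factors (1,1,1,1,1,1,1,1,1,1,1).

Boundary ∂_3: C_3 → C_2 sends each 3-simplex σ to the alternating sum Σ_i (−1)^i (σ with its i-th vertex removed). For instance
  ∂[1,2,3,6] = [2,3,6] − [1,3,6] + [1,2,6] − [1,2,3],
  ∂[1,2,3,5] = [2,3,5] − [1,3,5] + [1,2,5] − [1,2,3].
This gives a 15×5 integer matrix of rank 4; reducing to Smith normal form yields diagonal entries (1,1,1,1).

Now H_k = ker ∂_k / im ∂_{k+1}, so:

  H_0: rank C_0 − rank ∂_1 = 10 − 8 = 2, and the invariant factors of ∂_1 are all 1, so H_0 = Z^2.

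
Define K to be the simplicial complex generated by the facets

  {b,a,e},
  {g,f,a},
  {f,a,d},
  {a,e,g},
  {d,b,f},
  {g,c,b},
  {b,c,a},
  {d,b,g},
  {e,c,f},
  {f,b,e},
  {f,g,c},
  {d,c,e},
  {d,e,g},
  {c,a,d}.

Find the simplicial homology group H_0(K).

We work with the vertex ordering a < b < c < d < e < f < g. The simplices of K, each written with vertices in increasing order, are:

  0-simplices (7): a, b, c, d, e, f, g
  1-simplices (21): ab, ac, ad, ae, af, ag, bc, bd, be, bf, bg, cd, ce, cf, cg, de, df, dg, ef, eg, fg
  2-simplices (14): abc, abe, acd, adf, aeg, afg, bcg, bdf, bdg, bef, cde, cef, cfg, deg

giving chain groups C_0 ≅ Z^7, C_1 ≅ Z^21, C_2 ≅ Z^14.

∂_1: C_1 → C_0 sends each edge [p,q] (with p < q) to q − p.
The 7×21 boundary matrix has rank 6 and Smith normal form diag(1,1,1,1,1,1).

∂_2: C_2 → C_1 maps a triangle to the signed sum of its edges. For instance
  ∂adf = df − af + ad,
  ∂bcg = cg − bg + bc.
The 21×14 boundary matrix has rank 13 and Smith normal form diag(1,1,1,1,1,1,1,1,1,1,1,1,1).

From H_k ≅ ker(∂_k) / im(∂_{k+1}) we obtain:

  H_0: rank C_0 − rank ∂_1 = 7 − 6 = 1, and the invariant factors of ∂_1 are all 1, so H_0 ≅ Z.

H_0 = Z.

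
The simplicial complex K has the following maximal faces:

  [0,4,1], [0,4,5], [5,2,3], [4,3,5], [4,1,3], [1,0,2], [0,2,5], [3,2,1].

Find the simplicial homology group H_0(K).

H_0 ≅ Z.

We work with the vertex ordering 0 < 1 < 2 < 3 < 4 < 5. The simplices of K, each written with vertices in increasing order, are:

  0-simplices (6): [0], [1], [2], [3], [4], [5]
  1-simplices (12): [0,1], [0,2], [0,4], [0,5], [1,2], [1,3], [1,4], [2,3], [2,5], [3,4], [3,5], [4,5]
  2-simplices (8): [0,1,2], [0,1,4], [0,2,5], [0,4,5], [1,2,3], [1,3,4], [2,3,5], [3,4,5]

giving chain groups C_0 ≅ Z^6, C_1 ≅ Z^12, C_2 ≅ Z^8.

∂_1: C_1 → C_0 sends each edge [p,q] (with p < q) to q − p. For instance
  ∂[0,5] = [5] − [0].
As a 6×12 matrix over Z this has rank 5, with invariant factors (1,1,1,1,1).

Boundary ∂_2: C_2 → C_1 maps a triangle to the signed sum of its edges. For instance
  ∂[0,1,4] = [1,4] − [0,4] + [0,1],
  ∂[1,2,3] = [2,3] − [1,3] + [1,2].
The 12×8 boundary matrix has rank 7 and Smith normal form diag(1,1,1,1,1,1,1).

Reading off H_k = ker ∂_k / im ∂_{k+1}:

  H_0: rank C_0 − rank ∂_1 = 6 − 5 = 1, and the invariant factors of ∂_1 are all 1, so H_0 = Z.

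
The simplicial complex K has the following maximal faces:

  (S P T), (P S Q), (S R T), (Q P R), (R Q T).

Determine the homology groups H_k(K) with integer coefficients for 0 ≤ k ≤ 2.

H_0 = Z,  H_1 = Z,  H_2 = 0.

Fix the vertex order P < Q < R < S < T and write every simplex with vertices in increasing order. Then dim K = 2 and the simplices of K are:

  0-simplices (5): P, Q, R, S, T
  1-simplices (10): PQ, PR, PS, PT, QR, QS, QT, RS, RT, ST
  2-simplices (5): PQR, PQS, PST, QRT, RST

Hence C_0 ≅ Z^5, C_1 ≅ Z^10, C_2 ≅ Z^5.

Boundary ∂_1: C_1 → C_0 sends each edge [p,q] (with p < q) to q − p.
As a 5×10 matrix over Z this has rank 4, with invariant factors (1,1,1,1).

∂_2: C_2 → C_1 acts by ∂[p,q,r] = [q,r] − [p,r] + [p,q]. For instance
  ∂PQS = QS − PS + PQ,
  ∂RST = ST − RT + RS.
The resulting 10×5 matrix has rank 5, and its Smith normal form has invariant factors (1,1,1,1,1).

From H_k ≅ ker(∂_k) / im(∂_{k+1}) we obtain:

  H_0: rank C_0 − rank ∂_1 = 5 − 4 = 1, and the invariant factors of ∂_1 are all 1, so H_0 = Z.
  H_1: rank ker ∂_1 − rank ∂_2 = (10 − 4) − 5 = 1, and the invariant factors of ∂_2 are all 1, so H_1 = Z.
  H_2: rank ker ∂_2 − rank ∂_3 = (5 − 5) − 0 = 0, and there is no ∂_3, so H_2 = 0.

As a check, the Euler characteristic is 5 − 10 + 5 = 0, which agrees with 1 − 1 + 0 = 0.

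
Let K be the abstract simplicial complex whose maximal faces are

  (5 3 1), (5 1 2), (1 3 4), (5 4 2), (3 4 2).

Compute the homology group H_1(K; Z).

Take the total order 1 < 2 < 3 < 4 < 5 on the vertex set. Then K (dimension 2) consists of the simplices:

  0-simplices (5): [1], [2], [3], [4], [5]
  1-simplices (10): [1,2], [1,3], [1,4], [1,5], [2,3], [2,4], [2,5], [3,4], [3,5], [4,5]
  2-simplices (5): [1,2,5], [1,3,4], [1,3,5], [2,3,4], [2,4,5]

so the chain groups are C_0 ≅ Z^5, C_1 ≅ Z^10, C_2 ≅ Z^5.

Boundary ∂_1: C_1 → C_0 is given by ∂[p,q] = [q] − [p]. For instance
  ∂[3,5] = [5] − [3].
The resulting 5×10 matrix has rank 4, and its Smith normal form has invariant factors (1,1,1,1).

The boundary map ∂_2: C_2 → C_1 maps a triangle to the signed sum of its edges. For instance
  ∂[1,3,4] = [3,4] − [1,4] + [1,3],
  ∂[2,4,5] = [4,5] − [2,5] + [2,4].
The resulting 10×5 matrix has rank 5, and its Smith normal form has invariant factors (1,1,1,1,1).

Computing H_k = (kernel of ∂_k) / (image of ∂_{k+1}):

  H_1: rank ker ∂_1 − rank ∂_2 = (10 − 4) − 5 = 1, and the invariant factors of ∂_2 are all 1, so H_1 ≅ Z.

H_1 ≅ Z.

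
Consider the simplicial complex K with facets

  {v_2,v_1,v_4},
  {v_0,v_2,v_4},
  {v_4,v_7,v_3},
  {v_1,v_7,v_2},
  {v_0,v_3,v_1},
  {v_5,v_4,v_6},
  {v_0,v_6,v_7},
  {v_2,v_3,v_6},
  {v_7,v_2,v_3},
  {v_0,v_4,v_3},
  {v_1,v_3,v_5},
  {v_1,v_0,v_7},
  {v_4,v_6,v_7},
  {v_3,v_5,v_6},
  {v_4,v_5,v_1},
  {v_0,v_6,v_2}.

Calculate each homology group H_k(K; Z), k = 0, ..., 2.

H_0 ≅ Z,  H_1 ≅ Z^2,  H_2 ≅ Z.

Order the vertices as v_0 < v_1 < v_2 < v_3 < v_4 < v_5 < v_6 < v_7. Listing each simplex with vertices in this order, K has dimension 2 with simplices:

  0-simplices (8): [v_0], [v_1], [v_2], [v_3], [v_4], [v_5], [v_6], [v_7]
  1-simplices (24): (24 of them)
  2-simplices (16): (16 of them)

giving chain groups C_0 ≅ Z^8, C_1 ≅ Z^24, C_2 ≅ Z^16.

∂_1: C_1 → C_0 is given by ∂[p,q] = [q] − [p].
This gives a 8×24 integer matrix of rank 7; reducing to Smith normal form yields diagonal entries (1,1,1,1,1,1,1).

∂_2: C_2 → C_1 acts by ∂[p,q,r] = [q,r] − [p,r] + [p,q]. For instance
  ∂[v_1,v_2,v_4] = [v_2,v_4] − [v_1,v_4] + [v_1,v_2],
  ∂[v_1,v_2,v_7] = [v_2,v_7] − [v_1,v_7] + [v_1,v_2].
As a 24×16 matrix over Z this has rank 15, with invariant factors (1,1,1,1,1,1,1,1,1,1,1,1,1,1,1).

Now H_k = ker ∂_k / im ∂_{k+1}, so:

  H_0: rank C_0 − rank ∂_1 = 8 − 7 = 1, and the invariant factors of ∂_1 are all 1, so H_0 = Z.
  H_1: rank ker ∂_1 − rank ∂_2 = (24 − 7) − 15 = 2, and the invariant factors of ∂_2 are all 1, so H_1 = Z^2.
  H_2: rank ker ∂_2 − rank ∂_3 = (16 − 15) − 0 = 1, and there is no ∂_3, so H_2 = Z.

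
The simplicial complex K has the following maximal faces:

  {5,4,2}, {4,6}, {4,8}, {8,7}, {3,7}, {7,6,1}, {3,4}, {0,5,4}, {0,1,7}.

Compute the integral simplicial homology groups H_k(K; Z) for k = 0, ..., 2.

We work with the vertex ordering 0 < 1 < 2 < 3 < 4 < 5 < 6 < 7 < 8. The simplices of K, each written with vertices in increasing order, are:

  0-simplices (9): [0], [1], [2], [3], [4], [5], [6], [7], [8]
  1-simplices (15): [0,1], [0,4], [0,5], [0,7], [1,6], [1,7], [2,4], [2,5], [3,4], [3,7], [4,5], [4,6], [4,8], [6,7], [7,8]
  2-simplices (4): [0,1,7], [0,4,5], [1,6,7], [2,4,5]

Hence C_0 ≅ Z^9, C_1 ≅ Z^15, C_2 ≅ Z^4.

Boundary ∂_1: C_1 → C_0 sends each edge [p,q] (with p < q) to q − p. For instance
  ∂[2,4] = [4] − [2].
The 9×15 boundary matrix has rank 8 and Smith normal form diag(1,1,1,1,1,1,1,1).

Boundary ∂_2: C_2 → C_1 acts by ∂[p,q,r] = [q,r] − [p,r] + [p,q]. For instance
  ∂[0,1,7] = [1,7] − [0,7] + [0,1],
  ∂[0,4,5] = [4,5] − [0,5] + [0,4].
The resulting 15×4 matrix has rank 4, and its Smith normal form has invariant factors (1,1,1,1).

Computing H_k = (kernel of ∂_k) / (image of ∂_{k+1}):

  H_0: rank C_0 − rank ∂_1 = 9 − 8 = 1, and the invariant factors of ∂_1 are all 1, so H_0 ≅ Z.
  H_1: rank ker ∂_1 − rank ∂_2 = (15 − 8) − 4 = 3, and the invariant factors of ∂_2 are all 1, so H_1 ≅ Z^3.
  H_2: rank ker ∂_2 − rank ∂_3 = (4 − 4) − 0 = 0, and there is no ∂_3, so H_2 ≅ 0.

As a check, the Euler characteristic is 9 − 15 + 4 = -2, which agrees with 1 − 3 + 0 = -2.

H_0 ≅ Z,  H_1 ≅ Z^3,  H_2 = 0.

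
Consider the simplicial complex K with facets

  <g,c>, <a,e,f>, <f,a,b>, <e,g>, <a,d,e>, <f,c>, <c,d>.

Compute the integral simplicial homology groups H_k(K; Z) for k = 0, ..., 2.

H_0 ≅ Z,  H_1 ≅ Z^2,  H_2 = 0.

Fix the vertex order a < b < c < d < e < f < g and write every simplex with vertices in increasing order. Then dim K = 2 and the simplices of K are:

  0-simplices (7): a, b, c, d, e, f, g
  1-simplices (11): ab, ad, ae, af, bf, cd, cf, cg, de, ef, eg
  2-simplices (3): abf, ade, aef

giving chain groups C_0 ≅ Z^7, C_1 ≅ Z^11, C_2 ≅ Z^3.

∂_1: C_1 → C_0 sends each edge [p,q] (with p < q) to q − p. For instance
  ∂ad = d − a.
This gives a 7×11 integer matrix of rank 6; reducing to Smith normal form yields diagonal entries (1,1,1,1,1,1).

∂_2: C_2 → C_1 acts by ∂[p,q,r] = [q,r] − [p,r] + [p,q]. For instance
  ∂aef = ef − af + ae,
  ∂ade = de − ae + ad.
This gives a 11×3 integer matrix of rank 3; reducing to Smith normal form yields diagonal entries (1,1,1).

Reading off H_k = ker ∂_k / im ∂_{k+1}:

  H_0: rank C_0 − rank ∂_1 = 7 − 6 = 1, and the invariant factors of ∂_1 are all 1, so H_0 = Z.
  H_1: rank ker ∂_1 − rank ∂_2 = (11 − 6) − 3 = 2, and the invariant factors of ∂_2 are all 1, so H_1 = Z^2.
  H_2: rank ker ∂_2 − rank ∂_3 = (3 − 3) − 0 = 0, and there is no ∂_3, so H_2 = 0.

As a check, the Euler characteristic is 7 − 11 + 3 = -1, which agrees with 1 − 2 + 0 = -1.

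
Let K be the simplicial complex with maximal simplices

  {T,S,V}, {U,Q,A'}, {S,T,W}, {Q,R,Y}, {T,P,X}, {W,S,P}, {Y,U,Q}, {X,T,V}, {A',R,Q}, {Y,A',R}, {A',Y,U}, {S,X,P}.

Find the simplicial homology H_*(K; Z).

K has 11 vertices, 21 edges, 12 triangles.
rank ∂_0 = 0, rank ∂_1 = 9 ⇒ b_0 = 11 − 0 − 9 = 2; all invariant factors of ∂_1 are 1 so no torsion. So H_0 ≅ Z^2.
rank ∂_1 = 9, rank ∂_2 = 11 ⇒ b_1 = 21 − 9 − 11 = 1; all invariant factors of ∂_2 are 1 so no torsion. So H_1 ≅ Z.
rank ∂_2 = 11, rank ∂_3 = 0 ⇒ b_2 = 12 − 11 − 0 = 1. So H_2 ≅ Z.

H_0 = Z^2,  H_1 = Z,  H_2 = Z.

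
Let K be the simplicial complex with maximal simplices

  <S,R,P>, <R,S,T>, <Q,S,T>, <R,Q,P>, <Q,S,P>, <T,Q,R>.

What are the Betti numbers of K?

Take the total order P < Q < R < S < T on the vertex set. Then K (dimension 2) consists of the simplices:

  0-simplices (5): P, Q, R, S, T
  1-simplices (9): PQ, PR, PS, QR, QS, QT, RS, RT, ST
  2-simplices (6): PQR, PQS, PRS, QRT, QST, RST

so the chain groups are C_0 ≅ Z^5, C_1 ≅ Z^9, C_2 ≅ Z^6.

∂_1: C_1 → C_0 maps an edge to its endpoints' difference, ∂[p,q] = q − p. For instance
  ∂ST = T − S.
As a 5×9 matrix over Z this has rank 4, with invariant factors (1,1,1,1).

∂_2: C_2 → C_1 acts by ∂[p,q,r] = [q,r] − [p,r] + [p,q]. For instance
  ∂PQR = QR − PR + PQ,
  ∂QST = ST − QT + QS.
This gives a 9×6 integer matrix of rank 5; reducing to Smith normal form yields diagonal entries (1,1,1,1,1).

Reading off H_k = ker ∂_k / im ∂_{k+1}:

  H_0: rank C_0 − rank ∂_1 = 5 − 4 = 1, and the invariant factors of ∂_1 are all 1, so H_0 ≅ Z.
  H_1: rank ker ∂_1 − rank ∂_2 = (9 − 4) − 5 = 0, and the invariant factors of ∂_2 are all 1, so H_1 ≅ 0.
  H_2: rank ker ∂_2 − rank ∂_3 = (6 − 5) − 0 = 1, and there is no ∂_3, so H_2 ≅ Z.

As a check, the Euler characteristic is 5 − 9 + 6 = 2, which agrees with 1 − 0 + 1 = 2.

Hence the Betti numbers are b_0 = 1, b_1 = 0, b_2 = 1.

b_0 = 1, b_1 = 0, b_2 = 1.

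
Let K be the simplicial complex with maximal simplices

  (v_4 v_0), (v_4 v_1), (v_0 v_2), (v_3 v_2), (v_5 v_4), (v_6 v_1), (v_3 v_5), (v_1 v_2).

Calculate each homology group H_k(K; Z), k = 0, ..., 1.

Fix the vertex order v_0 < v_1 < v_2 < v_3 < v_4 < v_5 < v_6 and write every simplex with vertices in increasing order. Then dim K = 1 and the simplices of K are:

  0-simplices (7): [v_0], [v_1], [v_2], [v_3], [v_4], [v_5], [v_6]
  1-simplices (8): [v_0,v_2], [v_0,v_4], [v_1,v_2], [v_1,v_4], [v_1,v_6], [v_2,v_3], [v_3,v_5], [v_4,v_5]

giving chain groups C_0 ≅ Z^7, C_1 ≅ Z^8.

∂_1: C_1 → C_0 sends each edge [p,q] (with p < q) to q − p.
As a 7×8 matrix over Z this has rank 6, with invariant factors (1,1,1,1,1,1).

Now H_k = ker ∂_k / im ∂_{k+1}, so:

  H_0: rank C_0 − rank ∂_1 = 7 − 6 = 1, and the invariant factors of ∂_1 are all 1, so H_0 ≅ Z.
  H_1: rank ker ∂_1 − rank ∂_2 = (8 − 6) − 0 = 2, and there is no ∂_2, so H_1 ≅ Z^2.

H_0 = Z,  H_1 = Z^2.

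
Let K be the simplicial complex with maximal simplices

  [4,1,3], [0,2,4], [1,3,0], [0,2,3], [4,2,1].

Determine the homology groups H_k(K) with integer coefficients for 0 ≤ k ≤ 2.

H_0 = Z,  H_1 = Z,  H_2 = 0.

Fix the vertex order 0 < 1 < 2 < 3 < 4 and write every simplex with vertices in increasing order. Then dim K = 2 and the simplices of K are:

  0-simplices (5): [0], [1], [2], [3], [4]
  1-simplices (10): [0,1], [0,2], [0,3], [0,4], [1,2], [1,3], [1,4], [2,3], [2,4], [3,4]
  2-simplices (5): [0,1,3], [0,2,3], [0,2,4], [1,2,4], [1,3,4]

giving chain groups C_0 ≅ Z^5, C_1 ≅ Z^10, C_2 ≅ Z^5.

The boundary map ∂_1: C_1 → C_0 sends each edge [p,q] (with p < q) to q − p. For instance
  ∂[0,1] = [1] − [0].
The resulting 5×10 matrix has rank 4, and its Smith normal form has invariant factors (1,1,1,1).

Boundary ∂_2: C_2 → C_1 maps a triangle to the signed sum of its edges. For instance
  ∂[1,2,4] = [2,4] − [1,4] + [1,2],
  ∂[0,2,4] = [2,4] − [0,4] + [0,2].
The resulting 10×5 matrix has rank 5, and its Smith normal form has invariant factors (1,1,1,1,1).

Computing H_k = (kernel of ∂_k) / (image of ∂_{k+1}):

  H_0: rank C_0 − rank ∂_1 = 5 − 4 = 1, and the invariant factors of ∂_1 are all 1, so H_0 ≅ Z.
  H_1: rank ker ∂_1 − rank ∂_2 = (10 − 4) − 5 = 1, and the invariant factors of ∂_2 are all 1, so H_1 ≅ Z.
  H_2: rank ker ∂_2 − rank ∂_3 = (5 − 5) − 0 = 0, and there is no ∂_3, so H_2 ≅ 0.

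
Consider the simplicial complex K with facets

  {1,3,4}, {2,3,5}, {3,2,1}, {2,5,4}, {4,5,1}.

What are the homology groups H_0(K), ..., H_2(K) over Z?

H_0 ≅ Z,  H_1 ≅ Z,  H_2 = 0.

Take the total order 1 < 2 < 3 < 4 < 5 on the vertex set. Then K (dimension 2) consists of the simplices:

  0-simplices (5): [1], [2], [3], [4], [5]
  1-simplices (10): [1,2], [1,3], [1,4], [1,5], [2,3], [2,4], [2,5], [3,4], [3,5], [4,5]
  2-simplices (5): [1,2,3], [1,3,4], [1,4,5], [2,3,5], [2,4,5]

Hence C_0 ≅ Z^5, C_1 ≅ Z^10, C_2 ≅ Z^5.

The boundary map ∂_1: C_1 → C_0 sends each edge [p,q] (with p < q) to q − p.
The resulting 5×10 matrix has rank 4, and its Smith normal form has invariant factors (1,1,1,1).

The boundary map ∂_2: C_2 → C_1 sends each 2-simplex [p,q,r] to [q,r] − [p,r] + [p,q]. For instance
  ∂[2,3,5] = [3,5] − [2,5] + [2,3],
  ∂[1,4,5] = [4,5] − [1,5] + [1,4].
The 10×5 boundary matrix has rank 5 and Smith normal form diag(1,1,1,1,1).

Now H_k = ker ∂_k / im ∂_{k+1}, so:

  H_0: rank C_0 − rank ∂_1 = 5 − 4 = 1, and the invariant factors of ∂_1 are all 1, so H_0 = Z.
  H_1: rank ker ∂_1 − rank ∂_2 = (10 − 4) − 5 = 1, and the invariant factors of ∂_2 are all 1, so H_1 = Z.
  H_2: rank ker ∂_2 − rank ∂_3 = (5 − 5) − 0 = 0, and there is no ∂_3, so H_2 = 0.

(K is a triangulation of the Möbius band.)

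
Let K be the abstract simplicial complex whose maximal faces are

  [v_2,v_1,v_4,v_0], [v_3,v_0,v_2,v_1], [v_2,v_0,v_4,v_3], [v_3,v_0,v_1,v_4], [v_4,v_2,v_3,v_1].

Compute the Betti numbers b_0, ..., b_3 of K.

b_0 = 1, b_1 = 0, b_2 = 0, b_3 = 1.

K has 5 vertices, 10 edges, 10 triangles, 5 3-simplices.
rank ∂_0 = 0, rank ∂_1 = 4 ⇒ b_0 = 5 − 0 − 4 = 1; all invariant factors of ∂_1 are 1 so no torsion. So H_0 = Z.
rank ∂_1 = 4, rank ∂_2 = 6 ⇒ b_1 = 10 − 4 − 6 = 0; all invariant factors of ∂_2 are 1 so no torsion. So H_1 = 0.
rank ∂_2 = 6, rank ∂_3 = 4 ⇒ b_2 = 10 − 6 − 4 = 0; all invariant factors of ∂_3 are 1 so no torsion. So H_2 = 0.
rank ∂_3 = 4, rank ∂_4 = 0 ⇒ b_3 = 5 − 4 − 0 = 1. So H_3 = Z.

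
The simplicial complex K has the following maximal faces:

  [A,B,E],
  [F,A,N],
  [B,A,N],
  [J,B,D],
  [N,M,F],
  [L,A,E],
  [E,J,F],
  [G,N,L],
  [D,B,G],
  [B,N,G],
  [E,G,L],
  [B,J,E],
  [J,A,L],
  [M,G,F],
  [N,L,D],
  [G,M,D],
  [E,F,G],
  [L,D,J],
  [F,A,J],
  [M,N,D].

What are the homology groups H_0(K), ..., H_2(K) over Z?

Order the vertices as A < B < D < E < F < G < J < L < M < N. Listing each simplex with vertices in this order, K has dimension 2 with simplices:

  0-simplices (10): A, B, D, E, F, G, J, L, M, N
  1-simplices (30): AB, AE, AF, AJ, AL, AN, BD, BE, BG, BJ, BN, DG, DJ, DL, DM, DN, EF, EG, EJ, EL, FG, FJ, FM, FN, GL, GM, GN, JL, LN, MN
  2-simplices (20): ABE, ABN, AEL, AFJ, AFN, AJL, BDG, BDJ, BEJ, BGN, DGM, DJL, DLN, DMN, EFG, EFJ, EGL, FGM, FMN, GLN

Hence C_0 ≅ Z^10, C_1 ≅ Z^30, C_2 ≅ Z^20.

The boundary map ∂_1: C_1 → C_0 maps an edge to its endpoints' difference, ∂[p,q] = q − p.
This gives a 10×30 integer matrix of rank 9; reducing to Smith normal form yields diagonal entries (1,1,1,1,1,1,1,1,1).

Boundary ∂_2: C_2 → C_1 maps a triangle to the signed sum of its edges. For instance
  ∂FGM = GM − FM + FG,
  ∂BEJ = EJ − BJ + BE.
This gives a 30×20 integer matrix of rank 20; reducing to Smith normal form yields diagonal entries (1,1,1,1,1,1,1,1,1,1,1,1,1,1,1,1,1,1,1,2).

Reading off H_k = ker ∂_k / im ∂_{k+1}:

  H_0: rank C_0 − rank ∂_1 = 10 − 9 = 1, and the invariant factors of ∂_1 are all 1, so H_0 = Z.
  H_1: rank ker ∂_1 − rank ∂_2 = (30 − 9) − 20 = 1, and ∂_2 has invariant factor 2 > 1, so H_1 = Z ⊕ Z_2.
  H_2: rank ker ∂_2 − rank ∂_3 = (20 − 20) − 0 = 0, and there is no ∂_3, so H_2 = 0.

As a check, the Euler characteristic is 10 − 30 + 20 = 0, which agrees with 1 − 1 + 0 = 0.

H_0 ≅ Z,  H_1 ≅ Z ⊕ Z_2,  H_2 = 0.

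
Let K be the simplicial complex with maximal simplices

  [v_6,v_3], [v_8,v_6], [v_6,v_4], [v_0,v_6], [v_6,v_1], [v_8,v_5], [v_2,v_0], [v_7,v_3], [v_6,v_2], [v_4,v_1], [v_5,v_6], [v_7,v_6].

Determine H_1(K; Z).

H_1 ≅ Z^4.

Take the total order v_0 < v_1 < v_2 < v_3 < v_4 < v_5 < v_6 < v_7 < v_8 on the vertex set. Then K (dimension 1) consists of the simplices:

  0-simplices (9): [v_0], [v_1], [v_2], [v_3], [v_4], [v_5], [v_6], [v_7], [v_8]
  1-simplices (12): [v_0,v_2], [v_0,v_6], [v_1,v_4], [v_1,v_6], [v_2,v_6], [v_3,v_6], [v_3,v_7], [v_4,v_6], [v_5,v_6], [v_5,v_8], [v_6,v_7], [v_6,v_8]

Hence C_0 ≅ Z^9, C_1 ≅ Z^12.

Boundary ∂_1: C_1 → C_0 is given by ∂[p,q] = [q] − [p]. For instance
  ∂[v_6,v_8] = [v_8] − [v_6].
The resulting 9×12 matrix has rank 8, and its Smith normal form has invariant factors (1,1,1,1,1,1,1,1).

Reading off H_k = ker ∂_k / im ∂_{k+1}:

  H_1: rank ker ∂_1 − rank ∂_2 = (12 − 8) − 0 = 4, and there is no ∂_2, so H_1 ≅ Z^4.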